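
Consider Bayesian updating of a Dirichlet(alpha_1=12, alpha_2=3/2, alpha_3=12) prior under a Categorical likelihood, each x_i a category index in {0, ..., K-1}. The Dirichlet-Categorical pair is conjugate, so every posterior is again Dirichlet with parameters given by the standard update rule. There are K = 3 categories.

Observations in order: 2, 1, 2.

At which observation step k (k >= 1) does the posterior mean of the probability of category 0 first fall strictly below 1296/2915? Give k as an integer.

obs 1: x=2 → posterior Dirichlet(12, 3/2, 13)
obs 2: x=1 → posterior Dirichlet(12, 5/2, 13)
obs 3: x=2 → posterior Dirichlet(12, 5/2, 14)

k = 2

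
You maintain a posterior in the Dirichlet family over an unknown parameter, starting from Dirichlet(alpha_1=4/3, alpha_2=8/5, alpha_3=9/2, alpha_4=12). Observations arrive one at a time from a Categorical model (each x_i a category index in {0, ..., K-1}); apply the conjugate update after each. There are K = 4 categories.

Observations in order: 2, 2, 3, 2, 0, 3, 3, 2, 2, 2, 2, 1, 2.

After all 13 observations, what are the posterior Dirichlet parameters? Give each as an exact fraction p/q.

alpha_1=7/3, alpha_2=13/5, alpha_3=25/2, alpha_4=15

obs 1: x=2 → posterior Dirichlet(4/3, 8/5, 11/2, 12)
obs 2: x=2 → posterior Dirichlet(4/3, 8/5, 13/2, 12)
obs 3: x=3 → posterior Dirichlet(4/3, 8/5, 13/2, 13)
obs 4: x=2 → posterior Dirichlet(4/3, 8/5, 15/2, 13)
obs 5: x=0 → posterior Dirichlet(7/3, 8/5, 15/2, 13)
obs 6: x=3 → posterior Dirichlet(7/3, 8/5, 15/2, 14)
obs 7: x=3 → posterior Dirichlet(7/3, 8/5, 15/2, 15)
obs 8: x=2 → posterior Dirichlet(7/3, 8/5, 17/2, 15)
obs 9: x=2 → posterior Dirichlet(7/3, 8/5, 19/2, 15)
obs 10: x=2 → posterior Dirichlet(7/3, 8/5, 21/2, 15)
obs 11: x=2 → posterior Dirichlet(7/3, 8/5, 23/2, 15)
obs 12: x=1 → posterior Dirichlet(7/3, 13/5, 23/2, 15)
obs 13: x=2 → posterior Dirichlet(7/3, 13/5, 25/2, 15)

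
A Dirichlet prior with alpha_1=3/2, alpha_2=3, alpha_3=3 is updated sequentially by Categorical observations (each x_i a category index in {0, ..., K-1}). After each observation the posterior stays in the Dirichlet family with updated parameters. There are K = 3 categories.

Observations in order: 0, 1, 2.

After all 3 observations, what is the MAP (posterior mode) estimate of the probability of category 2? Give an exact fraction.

2/5

obs 1: x=0 → posterior Dirichlet(5/2, 3, 3)
obs 2: x=1 → posterior Dirichlet(5/2, 4, 3)
obs 3: x=2 → posterior Dirichlet(5/2, 4, 4)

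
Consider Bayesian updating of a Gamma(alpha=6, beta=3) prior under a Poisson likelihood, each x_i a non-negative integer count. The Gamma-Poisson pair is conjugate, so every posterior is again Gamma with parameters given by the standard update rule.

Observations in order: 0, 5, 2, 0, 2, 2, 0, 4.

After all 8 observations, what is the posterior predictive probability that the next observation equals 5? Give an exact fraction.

obs 1: x=0 → posterior Gamma(6, 4)
obs 2: x=5 → posterior Gamma(11, 5)
obs 3: x=2 → posterior Gamma(13, 6)
obs 4: x=0 → posterior Gamma(13, 7)
obs 5: x=2 → posterior Gamma(15, 8)
obs 6: x=2 → posterior Gamma(17, 9)
obs 7: x=0 → posterior Gamma(17, 10)
obs 8: x=4 → posterior Gamma(21, 11)

65529213256406007696223405/1907924332881380259202596864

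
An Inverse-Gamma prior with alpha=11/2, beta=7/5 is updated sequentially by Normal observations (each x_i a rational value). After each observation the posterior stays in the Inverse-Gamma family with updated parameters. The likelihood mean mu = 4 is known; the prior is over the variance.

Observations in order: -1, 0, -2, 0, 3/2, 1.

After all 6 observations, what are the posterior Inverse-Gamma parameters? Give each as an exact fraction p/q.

alpha=17/2, beta=2221/40

obs 1: x=-1 → posterior Inverse-Gamma(6, 139/10)
obs 2: x=0 → posterior Inverse-Gamma(13/2, 219/10)
obs 3: x=-2 → posterior Inverse-Gamma(7, 399/10)
obs 4: x=0 → posterior Inverse-Gamma(15/2, 479/10)
obs 5: x=3/2 → posterior Inverse-Gamma(8, 2041/40)
obs 6: x=1 → posterior Inverse-Gamma(17/2, 2221/40)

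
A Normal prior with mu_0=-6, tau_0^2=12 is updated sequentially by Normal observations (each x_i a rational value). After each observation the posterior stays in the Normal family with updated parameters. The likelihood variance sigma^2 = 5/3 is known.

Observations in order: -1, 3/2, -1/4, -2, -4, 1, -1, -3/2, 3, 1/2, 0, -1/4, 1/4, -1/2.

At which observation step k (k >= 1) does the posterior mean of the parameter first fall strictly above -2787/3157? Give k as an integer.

obs 1: x=-1 → posterior Normal(-66/41, 60/41)
obs 2: x=3/2 → posterior Normal(-12/77, 60/77)
obs 3: x=-1/4 → posterior Normal(-21/113, 60/113)
obs 4: x=-2 → posterior Normal(-93/149, 60/149)
obs 5: x=-4 → posterior Normal(-237/185, 12/37)
obs 6: x=1 → posterior Normal(-201/221, 60/221)
obs 7: x=-1 → posterior Normal(-237/257, 60/257)
obs 8: x=-3/2 → posterior Normal(-291/293, 60/293)
obs 9: x=3 → posterior Normal(-183/329, 60/329)
obs 10: x=1/2 → posterior Normal(-33/73, 12/73)
obs 11: x=0 → posterior Normal(-165/401, 60/401)
obs 12: x=-1/4 → posterior Normal(-174/437, 60/437)
obs 13: x=1/4 → posterior Normal(-15/43, 60/473)
obs 14: x=-1/2 → posterior Normal(-183/509, 60/509)

k = 2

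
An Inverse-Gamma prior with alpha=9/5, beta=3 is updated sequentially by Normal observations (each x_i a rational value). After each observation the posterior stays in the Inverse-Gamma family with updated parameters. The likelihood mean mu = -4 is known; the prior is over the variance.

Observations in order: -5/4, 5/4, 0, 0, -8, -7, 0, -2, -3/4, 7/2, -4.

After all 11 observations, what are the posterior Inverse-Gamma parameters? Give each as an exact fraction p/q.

obs 1: x=-5/4 → posterior Inverse-Gamma(23/10, 217/32)
obs 2: x=5/4 → posterior Inverse-Gamma(14/5, 329/16)
obs 3: x=0 → posterior Inverse-Gamma(33/10, 457/16)
obs 4: x=0 → posterior Inverse-Gamma(19/5, 585/16)
obs 5: x=-8 → posterior Inverse-Gamma(43/10, 713/16)
obs 6: x=-7 → posterior Inverse-Gamma(24/5, 785/16)
obs 7: x=0 → posterior Inverse-Gamma(53/10, 913/16)
obs 8: x=-2 → posterior Inverse-Gamma(29/5, 945/16)
obs 9: x=-3/4 → posterior Inverse-Gamma(63/10, 2059/32)
obs 10: x=7/2 → posterior Inverse-Gamma(34/5, 2959/32)
obs 11: x=-4 → posterior Inverse-Gamma(73/10, 2959/32)

alpha=73/10, beta=2959/32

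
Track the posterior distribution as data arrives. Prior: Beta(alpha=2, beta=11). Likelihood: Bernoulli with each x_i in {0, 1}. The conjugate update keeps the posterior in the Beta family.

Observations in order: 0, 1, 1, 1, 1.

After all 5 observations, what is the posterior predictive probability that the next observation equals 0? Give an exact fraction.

2/3

obs 1: x=0 → posterior Beta(2, 12)
obs 2: x=1 → posterior Beta(3, 12)
obs 3: x=1 → posterior Beta(4, 12)
obs 4: x=1 → posterior Beta(5, 12)
obs 5: x=1 → posterior Beta(6, 12)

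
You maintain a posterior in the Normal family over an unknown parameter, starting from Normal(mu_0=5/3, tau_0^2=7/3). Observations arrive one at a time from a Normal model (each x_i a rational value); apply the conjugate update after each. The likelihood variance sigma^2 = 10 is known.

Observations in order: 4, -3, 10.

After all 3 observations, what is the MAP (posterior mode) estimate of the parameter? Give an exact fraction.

127/51

obs 1: x=4 → posterior Normal(78/37, 70/37)
obs 2: x=-3 → posterior Normal(57/44, 35/22)
obs 3: x=10 → posterior Normal(127/51, 70/51)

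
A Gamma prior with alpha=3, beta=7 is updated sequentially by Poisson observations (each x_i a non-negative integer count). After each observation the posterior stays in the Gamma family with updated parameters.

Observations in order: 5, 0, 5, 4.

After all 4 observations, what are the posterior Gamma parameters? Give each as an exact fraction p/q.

alpha=17, beta=11

obs 1: x=5 → posterior Gamma(8, 8)
obs 2: x=0 → posterior Gamma(8, 9)
obs 3: x=5 → posterior Gamma(13, 10)
obs 4: x=4 → posterior Gamma(17, 11)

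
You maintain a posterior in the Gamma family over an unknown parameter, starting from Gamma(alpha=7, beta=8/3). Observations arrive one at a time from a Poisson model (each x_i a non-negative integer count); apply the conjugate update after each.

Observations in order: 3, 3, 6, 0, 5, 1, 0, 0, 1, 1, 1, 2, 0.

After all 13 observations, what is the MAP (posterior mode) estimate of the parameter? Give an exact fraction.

87/47

obs 1: x=3 → posterior Gamma(10, 11/3)
obs 2: x=3 → posterior Gamma(13, 14/3)
obs 3: x=6 → posterior Gamma(19, 17/3)
obs 4: x=0 → posterior Gamma(19, 20/3)
obs 5: x=5 → posterior Gamma(24, 23/3)
obs 6: x=1 → posterior Gamma(25, 26/3)
obs 7: x=0 → posterior Gamma(25, 29/3)
obs 8: x=0 → posterior Gamma(25, 32/3)
obs 9: x=1 → posterior Gamma(26, 35/3)
obs 10: x=1 → posterior Gamma(27, 38/3)
obs 11: x=1 → posterior Gamma(28, 41/3)
obs 12: x=2 → posterior Gamma(30, 44/3)
obs 13: x=0 → posterior Gamma(30, 47/3)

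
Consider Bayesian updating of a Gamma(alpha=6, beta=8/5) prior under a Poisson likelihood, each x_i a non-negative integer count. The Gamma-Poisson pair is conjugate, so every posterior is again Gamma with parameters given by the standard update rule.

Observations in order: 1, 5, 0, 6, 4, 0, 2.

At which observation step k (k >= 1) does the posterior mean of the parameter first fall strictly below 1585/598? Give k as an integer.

obs 1: x=1 → posterior Gamma(7, 13/5)
obs 2: x=5 → posterior Gamma(12, 18/5)
obs 3: x=0 → posterior Gamma(12, 23/5)
obs 4: x=6 → posterior Gamma(18, 28/5)
obs 5: x=4 → posterior Gamma(22, 33/5)
obs 6: x=0 → posterior Gamma(22, 38/5)
obs 7: x=2 → posterior Gamma(24, 43/5)

k = 3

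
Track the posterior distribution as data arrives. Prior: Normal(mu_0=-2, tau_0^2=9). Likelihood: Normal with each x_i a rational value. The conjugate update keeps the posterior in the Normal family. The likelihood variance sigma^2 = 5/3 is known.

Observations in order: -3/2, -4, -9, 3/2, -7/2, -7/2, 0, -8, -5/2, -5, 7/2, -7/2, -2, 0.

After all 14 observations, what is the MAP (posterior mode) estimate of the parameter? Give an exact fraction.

-2045/766

obs 1: x=-3/2 → posterior Normal(-101/64, 45/32)
obs 2: x=-4 → posterior Normal(-317/118, 45/59)
obs 3: x=-9 → posterior Normal(-803/172, 45/86)
obs 4: x=3/2 → posterior Normal(-361/113, 45/113)
obs 5: x=-7/2 → posterior Normal(-911/280, 9/28)
obs 6: x=-7/2 → posterior Normal(-550/167, 45/167)
obs 7: x=0 → posterior Normal(-275/97, 45/194)
obs 8: x=-8 → posterior Normal(-766/221, 45/221)
obs 9: x=-5/2 → posterior Normal(-1667/496, 45/248)
obs 10: x=-5 → posterior Normal(-1937/550, 9/55)
obs 11: x=7/2 → posterior Normal(-437/151, 45/302)
obs 12: x=-7/2 → posterior Normal(-1937/658, 45/329)
obs 13: x=-2 → posterior Normal(-2045/712, 45/356)
obs 14: x=0 → posterior Normal(-2045/766, 45/383)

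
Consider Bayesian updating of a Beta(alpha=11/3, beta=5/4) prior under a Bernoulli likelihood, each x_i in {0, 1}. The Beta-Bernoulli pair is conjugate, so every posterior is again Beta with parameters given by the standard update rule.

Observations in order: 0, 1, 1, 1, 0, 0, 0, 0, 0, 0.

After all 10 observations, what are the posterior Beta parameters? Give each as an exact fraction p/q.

obs 1: x=0 → posterior Beta(11/3, 9/4)
obs 2: x=1 → posterior Beta(14/3, 9/4)
obs 3: x=1 → posterior Beta(17/3, 9/4)
obs 4: x=1 → posterior Beta(20/3, 9/4)
obs 5: x=0 → posterior Beta(20/3, 13/4)
obs 6: x=0 → posterior Beta(20/3, 17/4)
obs 7: x=0 → posterior Beta(20/3, 21/4)
obs 8: x=0 → posterior Beta(20/3, 25/4)
obs 9: x=0 → posterior Beta(20/3, 29/4)
obs 10: x=0 → posterior Beta(20/3, 33/4)

alpha=20/3, beta=33/4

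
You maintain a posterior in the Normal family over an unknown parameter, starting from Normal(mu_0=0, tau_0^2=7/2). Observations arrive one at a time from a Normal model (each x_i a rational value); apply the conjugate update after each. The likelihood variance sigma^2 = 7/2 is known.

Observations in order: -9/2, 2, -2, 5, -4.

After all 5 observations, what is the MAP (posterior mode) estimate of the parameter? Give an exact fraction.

obs 1: x=-9/2 → posterior Normal(-9/4, 7/4)
obs 2: x=2 → posterior Normal(-5/6, 7/6)
obs 3: x=-2 → posterior Normal(-9/8, 7/8)
obs 4: x=5 → posterior Normal(1/10, 7/10)
obs 5: x=-4 → posterior Normal(-7/12, 7/12)

-7/12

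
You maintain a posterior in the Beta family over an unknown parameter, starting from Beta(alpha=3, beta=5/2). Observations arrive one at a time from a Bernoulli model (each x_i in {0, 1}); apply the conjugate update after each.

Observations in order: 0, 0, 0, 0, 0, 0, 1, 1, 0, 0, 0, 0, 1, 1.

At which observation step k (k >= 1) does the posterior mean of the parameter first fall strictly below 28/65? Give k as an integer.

obs 1: x=0 → posterior Beta(3, 7/2)
obs 2: x=0 → posterior Beta(3, 9/2)
obs 3: x=0 → posterior Beta(3, 11/2)
obs 4: x=0 → posterior Beta(3, 13/2)
obs 5: x=0 → posterior Beta(3, 15/2)
obs 6: x=0 → posterior Beta(3, 17/2)
obs 7: x=1 → posterior Beta(4, 17/2)
obs 8: x=1 → posterior Beta(5, 17/2)
obs 9: x=0 → posterior Beta(5, 19/2)
obs 10: x=0 → posterior Beta(5, 21/2)
obs 11: x=0 → posterior Beta(5, 23/2)
obs 12: x=0 → posterior Beta(5, 25/2)
obs 13: x=1 → posterior Beta(6, 25/2)
obs 14: x=1 → posterior Beta(7, 25/2)

k = 2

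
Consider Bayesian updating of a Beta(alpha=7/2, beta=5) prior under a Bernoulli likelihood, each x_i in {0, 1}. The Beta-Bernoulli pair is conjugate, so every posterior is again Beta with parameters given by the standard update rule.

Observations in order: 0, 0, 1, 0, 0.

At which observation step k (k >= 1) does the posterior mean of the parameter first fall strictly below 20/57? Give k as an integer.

k = 2

obs 1: x=0 → posterior Beta(7/2, 6)
obs 2: x=0 → posterior Beta(7/2, 7)
obs 3: x=1 → posterior Beta(9/2, 7)
obs 4: x=0 → posterior Beta(9/2, 8)
obs 5: x=0 → posterior Beta(9/2, 9)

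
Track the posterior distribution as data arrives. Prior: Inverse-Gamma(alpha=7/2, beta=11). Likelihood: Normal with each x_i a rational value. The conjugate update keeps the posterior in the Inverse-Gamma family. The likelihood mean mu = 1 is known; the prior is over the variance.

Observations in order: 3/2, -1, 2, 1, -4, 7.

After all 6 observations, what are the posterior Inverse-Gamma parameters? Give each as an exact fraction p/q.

alpha=13/2, beta=353/8

obs 1: x=3/2 → posterior Inverse-Gamma(4, 89/8)
obs 2: x=-1 → posterior Inverse-Gamma(9/2, 105/8)
obs 3: x=2 → posterior Inverse-Gamma(5, 109/8)
obs 4: x=1 → posterior Inverse-Gamma(11/2, 109/8)
obs 5: x=-4 → posterior Inverse-Gamma(6, 209/8)
obs 6: x=7 → posterior Inverse-Gamma(13/2, 353/8)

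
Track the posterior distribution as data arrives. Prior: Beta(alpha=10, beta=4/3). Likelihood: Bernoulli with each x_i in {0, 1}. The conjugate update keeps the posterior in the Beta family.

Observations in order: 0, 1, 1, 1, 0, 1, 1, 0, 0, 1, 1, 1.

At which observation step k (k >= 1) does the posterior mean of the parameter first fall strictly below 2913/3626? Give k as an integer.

k = 5

obs 1: x=0 → posterior Beta(10, 7/3)
obs 2: x=1 → posterior Beta(11, 7/3)
obs 3: x=1 → posterior Beta(12, 7/3)
obs 4: x=1 → posterior Beta(13, 7/3)
obs 5: x=0 → posterior Beta(13, 10/3)
obs 6: x=1 → posterior Beta(14, 10/3)
obs 7: x=1 → posterior Beta(15, 10/3)
obs 8: x=0 → posterior Beta(15, 13/3)
obs 9: x=0 → posterior Beta(15, 16/3)
obs 10: x=1 → posterior Beta(16, 16/3)
obs 11: x=1 → posterior Beta(17, 16/3)
obs 12: x=1 → posterior Beta(18, 16/3)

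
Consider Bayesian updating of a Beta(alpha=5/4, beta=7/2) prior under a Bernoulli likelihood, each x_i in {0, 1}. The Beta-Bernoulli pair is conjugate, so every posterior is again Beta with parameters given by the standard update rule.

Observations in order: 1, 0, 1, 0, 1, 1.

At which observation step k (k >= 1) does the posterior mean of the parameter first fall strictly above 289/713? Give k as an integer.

obs 1: x=1 → posterior Beta(9/4, 7/2)
obs 2: x=0 → posterior Beta(9/4, 9/2)
obs 3: x=1 → posterior Beta(13/4, 9/2)
obs 4: x=0 → posterior Beta(13/4, 11/2)
obs 5: x=1 → posterior Beta(17/4, 11/2)
obs 6: x=1 → posterior Beta(21/4, 11/2)

k = 3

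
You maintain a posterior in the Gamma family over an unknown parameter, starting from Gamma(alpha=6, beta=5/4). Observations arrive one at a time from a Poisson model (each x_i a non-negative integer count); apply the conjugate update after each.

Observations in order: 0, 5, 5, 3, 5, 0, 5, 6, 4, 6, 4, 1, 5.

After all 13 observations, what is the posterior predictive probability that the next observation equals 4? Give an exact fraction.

406442722088228768076636274818579766103160675028051872057179618681868936931398972130440280102066922012160/2160032400576711575937640859563358812000455088145934778734313261873005210720658594516681367387267118667141

obs 1: x=0 → posterior Gamma(6, 9/4)
obs 2: x=5 → posterior Gamma(11, 13/4)
obs 3: x=5 → posterior Gamma(16, 17/4)
obs 4: x=3 → posterior Gamma(19, 21/4)
obs 5: x=5 → posterior Gamma(24, 25/4)
obs 6: x=0 → posterior Gamma(24, 29/4)
obs 7: x=5 → posterior Gamma(29, 33/4)
obs 8: x=6 → posterior Gamma(35, 37/4)
obs 9: x=4 → posterior Gamma(39, 41/4)
obs 10: x=6 → posterior Gamma(45, 45/4)
obs 11: x=4 → posterior Gamma(49, 49/4)
obs 12: x=1 → posterior Gamma(50, 53/4)
obs 13: x=5 → posterior Gamma(55, 57/4)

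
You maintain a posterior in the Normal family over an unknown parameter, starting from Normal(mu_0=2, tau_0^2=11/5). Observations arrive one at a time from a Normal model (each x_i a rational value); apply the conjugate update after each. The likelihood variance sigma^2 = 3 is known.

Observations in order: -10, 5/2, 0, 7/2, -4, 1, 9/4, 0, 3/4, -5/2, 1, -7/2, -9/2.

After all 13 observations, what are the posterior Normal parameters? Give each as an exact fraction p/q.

obs 1: x=-10 → posterior Normal(-40/13, 33/26)
obs 2: x=5/2 → posterior Normal(-105/74, 33/37)
obs 3: x=0 → posterior Normal(-35/32, 11/16)
obs 4: x=7/2 → posterior Normal(-14/59, 33/59)
obs 5: x=-4 → posterior Normal(-29/35, 33/70)
obs 6: x=1 → posterior Normal(-47/81, 11/27)
obs 7: x=9/4 → posterior Normal(-89/368, 33/92)
obs 8: x=0 → posterior Normal(-89/412, 33/103)
obs 9: x=3/4 → posterior Normal(-7/57, 11/38)
obs 10: x=-5/2 → posterior Normal(-83/250, 33/125)
obs 11: x=1 → posterior Normal(-61/272, 33/136)
obs 12: x=-7/2 → posterior Normal(-23/49, 11/49)
obs 13: x=-9/2 → posterior Normal(-3/4, 33/158)

mu_0=-3/4, tau_0^2=33/158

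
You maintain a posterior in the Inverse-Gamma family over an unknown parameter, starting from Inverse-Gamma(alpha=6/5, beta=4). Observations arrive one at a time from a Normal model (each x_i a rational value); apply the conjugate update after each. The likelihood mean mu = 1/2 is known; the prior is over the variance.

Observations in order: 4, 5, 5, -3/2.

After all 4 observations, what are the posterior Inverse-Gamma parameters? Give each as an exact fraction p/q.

obs 1: x=4 → posterior Inverse-Gamma(17/10, 81/8)
obs 2: x=5 → posterior Inverse-Gamma(11/5, 81/4)
obs 3: x=5 → posterior Inverse-Gamma(27/10, 243/8)
obs 4: x=-3/2 → posterior Inverse-Gamma(16/5, 259/8)

alpha=16/5, beta=259/8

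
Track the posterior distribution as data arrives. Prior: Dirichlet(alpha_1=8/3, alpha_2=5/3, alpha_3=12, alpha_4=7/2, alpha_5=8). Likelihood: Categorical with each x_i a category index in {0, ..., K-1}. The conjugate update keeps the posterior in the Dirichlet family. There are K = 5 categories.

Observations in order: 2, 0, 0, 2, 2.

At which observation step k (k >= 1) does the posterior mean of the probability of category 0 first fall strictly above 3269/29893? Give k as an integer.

k = 2

obs 1: x=2 → posterior Dirichlet(8/3, 5/3, 13, 7/2, 8)
obs 2: x=0 → posterior Dirichlet(11/3, 5/3, 13, 7/2, 8)
obs 3: x=0 → posterior Dirichlet(14/3, 5/3, 13, 7/2, 8)
obs 4: x=2 → posterior Dirichlet(14/3, 5/3, 14, 7/2, 8)
obs 5: x=2 → posterior Dirichlet(14/3, 5/3, 15, 7/2, 8)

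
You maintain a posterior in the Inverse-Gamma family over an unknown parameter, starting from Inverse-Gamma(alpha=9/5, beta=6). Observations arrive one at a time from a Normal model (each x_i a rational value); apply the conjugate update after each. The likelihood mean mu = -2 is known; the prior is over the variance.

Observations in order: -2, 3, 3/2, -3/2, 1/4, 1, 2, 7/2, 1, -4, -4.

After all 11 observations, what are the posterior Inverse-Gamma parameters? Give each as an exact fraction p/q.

obs 1: x=-2 → posterior Inverse-Gamma(23/10, 6)
obs 2: x=3 → posterior Inverse-Gamma(14/5, 37/2)
obs 3: x=3/2 → posterior Inverse-Gamma(33/10, 197/8)
obs 4: x=-3/2 → posterior Inverse-Gamma(19/5, 99/4)
obs 5: x=1/4 → posterior Inverse-Gamma(43/10, 873/32)
obs 6: x=1 → posterior Inverse-Gamma(24/5, 1017/32)
obs 7: x=2 → posterior Inverse-Gamma(53/10, 1273/32)
obs 8: x=7/2 → posterior Inverse-Gamma(29/5, 1757/32)
obs 9: x=1 → posterior Inverse-Gamma(63/10, 1901/32)
obs 10: x=-4 → posterior Inverse-Gamma(34/5, 1965/32)
obs 11: x=-4 → posterior Inverse-Gamma(73/10, 2029/32)

alpha=73/10, beta=2029/32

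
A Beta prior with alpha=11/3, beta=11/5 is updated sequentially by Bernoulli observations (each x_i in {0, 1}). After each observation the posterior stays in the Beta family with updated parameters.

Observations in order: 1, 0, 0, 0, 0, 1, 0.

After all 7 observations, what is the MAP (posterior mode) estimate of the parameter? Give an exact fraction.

70/163

obs 1: x=1 → posterior Beta(14/3, 11/5)
obs 2: x=0 → posterior Beta(14/3, 16/5)
obs 3: x=0 → posterior Beta(14/3, 21/5)
obs 4: x=0 → posterior Beta(14/3, 26/5)
obs 5: x=0 → posterior Beta(14/3, 31/5)
obs 6: x=1 → posterior Beta(17/3, 31/5)
obs 7: x=0 → posterior Beta(17/3, 36/5)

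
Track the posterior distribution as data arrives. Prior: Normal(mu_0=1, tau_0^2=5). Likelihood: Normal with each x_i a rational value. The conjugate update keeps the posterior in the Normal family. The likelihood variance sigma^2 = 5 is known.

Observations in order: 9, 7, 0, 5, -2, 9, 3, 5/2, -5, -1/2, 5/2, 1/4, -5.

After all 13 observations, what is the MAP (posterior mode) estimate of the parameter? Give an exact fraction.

107/56

obs 1: x=9 → posterior Normal(5, 5/2)
obs 2: x=7 → posterior Normal(17/3, 5/3)
obs 3: x=0 → posterior Normal(17/4, 5/4)
obs 4: x=5 → posterior Normal(22/5, 1)
obs 5: x=-2 → posterior Normal(10/3, 5/6)
obs 6: x=9 → posterior Normal(29/7, 5/7)
obs 7: x=3 → posterior Normal(4, 5/8)
obs 8: x=5/2 → posterior Normal(23/6, 5/9)
obs 9: x=-5 → posterior Normal(59/20, 1/2)
obs 10: x=-1/2 → posterior Normal(29/11, 5/11)
obs 11: x=5/2 → posterior Normal(21/8, 5/12)
obs 12: x=1/4 → posterior Normal(127/52, 5/13)
obs 13: x=-5 → posterior Normal(107/56, 5/14)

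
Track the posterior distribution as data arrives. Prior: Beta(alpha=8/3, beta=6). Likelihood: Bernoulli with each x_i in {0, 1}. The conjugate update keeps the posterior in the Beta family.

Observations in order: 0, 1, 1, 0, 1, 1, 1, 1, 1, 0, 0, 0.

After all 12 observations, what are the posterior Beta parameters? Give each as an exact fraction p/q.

alpha=29/3, beta=11

obs 1: x=0 → posterior Beta(8/3, 7)
obs 2: x=1 → posterior Beta(11/3, 7)
obs 3: x=1 → posterior Beta(14/3, 7)
obs 4: x=0 → posterior Beta(14/3, 8)
obs 5: x=1 → posterior Beta(17/3, 8)
obs 6: x=1 → posterior Beta(20/3, 8)
obs 7: x=1 → posterior Beta(23/3, 8)
obs 8: x=1 → posterior Beta(26/3, 8)
obs 9: x=1 → posterior Beta(29/3, 8)
obs 10: x=0 → posterior Beta(29/3, 9)
obs 11: x=0 → posterior Beta(29/3, 10)
obs 12: x=0 → posterior Beta(29/3, 11)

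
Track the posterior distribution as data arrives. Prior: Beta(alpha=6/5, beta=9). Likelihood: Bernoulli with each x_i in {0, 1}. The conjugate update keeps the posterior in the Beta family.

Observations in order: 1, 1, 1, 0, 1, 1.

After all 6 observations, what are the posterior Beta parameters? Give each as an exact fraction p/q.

alpha=31/5, beta=10

obs 1: x=1 → posterior Beta(11/5, 9)
obs 2: x=1 → posterior Beta(16/5, 9)
obs 3: x=1 → posterior Beta(21/5, 9)
obs 4: x=0 → posterior Beta(21/5, 10)
obs 5: x=1 → posterior Beta(26/5, 10)
obs 6: x=1 → posterior Beta(31/5, 10)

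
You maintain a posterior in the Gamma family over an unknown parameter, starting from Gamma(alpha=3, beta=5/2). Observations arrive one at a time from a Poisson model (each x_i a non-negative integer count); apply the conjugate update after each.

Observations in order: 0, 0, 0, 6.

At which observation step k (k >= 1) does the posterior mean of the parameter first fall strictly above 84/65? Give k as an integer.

obs 1: x=0 → posterior Gamma(3, 7/2)
obs 2: x=0 → posterior Gamma(3, 9/2)
obs 3: x=0 → posterior Gamma(3, 11/2)
obs 4: x=6 → posterior Gamma(9, 13/2)

k = 4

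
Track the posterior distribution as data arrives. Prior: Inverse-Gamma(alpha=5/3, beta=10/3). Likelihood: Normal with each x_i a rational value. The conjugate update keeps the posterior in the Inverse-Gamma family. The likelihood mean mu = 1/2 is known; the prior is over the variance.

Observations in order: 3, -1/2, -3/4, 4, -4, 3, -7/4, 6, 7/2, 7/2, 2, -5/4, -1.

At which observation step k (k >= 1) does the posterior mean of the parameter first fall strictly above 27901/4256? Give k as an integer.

k = 5

obs 1: x=3 → posterior Inverse-Gamma(13/6, 155/24)
obs 2: x=-1/2 → posterior Inverse-Gamma(8/3, 167/24)
obs 3: x=-3/4 → posterior Inverse-Gamma(19/6, 743/96)
obs 4: x=4 → posterior Inverse-Gamma(11/3, 1331/96)
obs 5: x=-4 → posterior Inverse-Gamma(25/6, 2303/96)
obs 6: x=3 → posterior Inverse-Gamma(14/3, 2603/96)
obs 7: x=-7/4 → posterior Inverse-Gamma(31/6, 1423/48)
obs 8: x=6 → posterior Inverse-Gamma(17/3, 2149/48)
obs 9: x=7/2 → posterior Inverse-Gamma(37/6, 2365/48)
obs 10: x=7/2 → posterior Inverse-Gamma(20/3, 2581/48)
obs 11: x=2 → posterior Inverse-Gamma(43/6, 2635/48)
obs 12: x=-5/4 → posterior Inverse-Gamma(23/3, 5417/96)
obs 13: x=-1 → posterior Inverse-Gamma(49/6, 5525/96)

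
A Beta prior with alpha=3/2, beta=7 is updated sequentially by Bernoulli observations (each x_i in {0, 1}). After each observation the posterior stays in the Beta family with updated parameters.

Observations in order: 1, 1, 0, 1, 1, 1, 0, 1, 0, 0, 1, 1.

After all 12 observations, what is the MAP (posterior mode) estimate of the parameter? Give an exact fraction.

obs 1: x=1 → posterior Beta(5/2, 7)
obs 2: x=1 → posterior Beta(7/2, 7)
obs 3: x=0 → posterior Beta(7/2, 8)
obs 4: x=1 → posterior Beta(9/2, 8)
obs 5: x=1 → posterior Beta(11/2, 8)
obs 6: x=1 → posterior Beta(13/2, 8)
obs 7: x=0 → posterior Beta(13/2, 9)
obs 8: x=1 → posterior Beta(15/2, 9)
obs 9: x=0 → posterior Beta(15/2, 10)
obs 10: x=0 → posterior Beta(15/2, 11)
obs 11: x=1 → posterior Beta(17/2, 11)
obs 12: x=1 → posterior Beta(19/2, 11)

17/37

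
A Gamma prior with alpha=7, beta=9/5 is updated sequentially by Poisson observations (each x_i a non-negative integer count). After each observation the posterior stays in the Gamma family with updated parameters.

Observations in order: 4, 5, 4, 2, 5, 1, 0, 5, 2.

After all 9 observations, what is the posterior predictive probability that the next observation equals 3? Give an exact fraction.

4179387366707325752301702607551183846586875905954862353413570560000/19605433178555035636932926004810925806372816288704010479368499552521

obs 1: x=4 → posterior Gamma(11, 14/5)
obs 2: x=5 → posterior Gamma(16, 19/5)
obs 3: x=4 → posterior Gamma(20, 24/5)
obs 4: x=2 → posterior Gamma(22, 29/5)
obs 5: x=5 → posterior Gamma(27, 34/5)
obs 6: x=1 → posterior Gamma(28, 39/5)
obs 7: x=0 → posterior Gamma(28, 44/5)
obs 8: x=5 → posterior Gamma(33, 49/5)
obs 9: x=2 → posterior Gamma(35, 54/5)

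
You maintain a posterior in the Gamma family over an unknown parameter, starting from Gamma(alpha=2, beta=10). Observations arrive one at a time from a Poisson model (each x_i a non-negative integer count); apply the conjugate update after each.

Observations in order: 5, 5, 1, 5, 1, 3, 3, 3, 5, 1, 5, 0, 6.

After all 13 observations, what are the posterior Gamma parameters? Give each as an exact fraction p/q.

alpha=45, beta=23

obs 1: x=5 → posterior Gamma(7, 11)
obs 2: x=5 → posterior Gamma(12, 12)
obs 3: x=1 → posterior Gamma(13, 13)
obs 4: x=5 → posterior Gamma(18, 14)
obs 5: x=1 → posterior Gamma(19, 15)
obs 6: x=3 → posterior Gamma(22, 16)
obs 7: x=3 → posterior Gamma(25, 17)
obs 8: x=3 → posterior Gamma(28, 18)
obs 9: x=5 → posterior Gamma(33, 19)
obs 10: x=1 → posterior Gamma(34, 20)
obs 11: x=5 → posterior Gamma(39, 21)
obs 12: x=0 → posterior Gamma(39, 22)
obs 13: x=6 → posterior Gamma(45, 23)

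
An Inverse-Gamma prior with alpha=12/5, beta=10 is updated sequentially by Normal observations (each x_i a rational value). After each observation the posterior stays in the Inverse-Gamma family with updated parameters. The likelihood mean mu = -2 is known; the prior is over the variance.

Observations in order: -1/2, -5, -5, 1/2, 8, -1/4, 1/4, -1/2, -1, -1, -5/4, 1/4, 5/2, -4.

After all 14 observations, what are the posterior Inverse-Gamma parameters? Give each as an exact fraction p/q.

alpha=47/5, beta=755/8

obs 1: x=-1/2 → posterior Inverse-Gamma(29/10, 89/8)
obs 2: x=-5 → posterior Inverse-Gamma(17/5, 125/8)
obs 3: x=-5 → posterior Inverse-Gamma(39/10, 161/8)
obs 4: x=1/2 → posterior Inverse-Gamma(22/5, 93/4)
obs 5: x=8 → posterior Inverse-Gamma(49/10, 293/4)
obs 6: x=-1/4 → posterior Inverse-Gamma(27/5, 2393/32)
obs 7: x=1/4 → posterior Inverse-Gamma(59/10, 1237/16)
obs 8: x=-1/2 → posterior Inverse-Gamma(32/5, 1255/16)
obs 9: x=-1 → posterior Inverse-Gamma(69/10, 1263/16)
obs 10: x=-1 → posterior Inverse-Gamma(37/5, 1271/16)
obs 11: x=-5/4 → posterior Inverse-Gamma(79/10, 2551/32)
obs 12: x=1/4 → posterior Inverse-Gamma(42/5, 329/4)
obs 13: x=5/2 → posterior Inverse-Gamma(89/10, 739/8)
obs 14: x=-4 → posterior Inverse-Gamma(47/5, 755/8)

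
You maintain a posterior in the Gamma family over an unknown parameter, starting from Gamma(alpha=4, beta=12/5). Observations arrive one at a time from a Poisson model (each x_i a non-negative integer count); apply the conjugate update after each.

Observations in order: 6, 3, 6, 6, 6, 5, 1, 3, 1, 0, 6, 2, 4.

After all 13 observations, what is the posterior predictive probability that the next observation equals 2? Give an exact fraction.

obs 1: x=6 → posterior Gamma(10, 17/5)
obs 2: x=3 → posterior Gamma(13, 22/5)
obs 3: x=6 → posterior Gamma(19, 27/5)
obs 4: x=6 → posterior Gamma(25, 32/5)
obs 5: x=6 → posterior Gamma(31, 37/5)
obs 6: x=5 → posterior Gamma(36, 42/5)
obs 7: x=1 → posterior Gamma(37, 47/5)
obs 8: x=3 → posterior Gamma(40, 52/5)
obs 9: x=1 → posterior Gamma(41, 57/5)
obs 10: x=0 → posterior Gamma(41, 62/5)
obs 11: x=6 → posterior Gamma(47, 67/5)
obs 12: x=2 → posterior Gamma(49, 72/5)
obs 13: x=4 → posterior Gamma(53, 77/5)

344816529586756752816428539106792739604205131529526228463913349977397154203967758065643389854410209400675/1818703410080772592564298297379866237394896726486739412262353815684225865683977773913488296680185887981568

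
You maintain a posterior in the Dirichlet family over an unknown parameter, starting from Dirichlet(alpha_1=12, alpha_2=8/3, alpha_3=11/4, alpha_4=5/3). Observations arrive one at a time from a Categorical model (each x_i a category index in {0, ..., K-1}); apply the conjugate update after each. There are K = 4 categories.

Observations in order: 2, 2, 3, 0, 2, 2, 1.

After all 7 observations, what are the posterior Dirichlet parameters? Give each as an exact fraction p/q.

obs 1: x=2 → posterior Dirichlet(12, 8/3, 15/4, 5/3)
obs 2: x=2 → posterior Dirichlet(12, 8/3, 19/4, 5/3)
obs 3: x=3 → posterior Dirichlet(12, 8/3, 19/4, 8/3)
obs 4: x=0 → posterior Dirichlet(13, 8/3, 19/4, 8/3)
obs 5: x=2 → posterior Dirichlet(13, 8/3, 23/4, 8/3)
obs 6: x=2 → posterior Dirichlet(13, 8/3, 27/4, 8/3)
obs 7: x=1 → posterior Dirichlet(13, 11/3, 27/4, 8/3)

alpha_1=13, alpha_2=11/3, alpha_3=27/4, alpha_4=8/3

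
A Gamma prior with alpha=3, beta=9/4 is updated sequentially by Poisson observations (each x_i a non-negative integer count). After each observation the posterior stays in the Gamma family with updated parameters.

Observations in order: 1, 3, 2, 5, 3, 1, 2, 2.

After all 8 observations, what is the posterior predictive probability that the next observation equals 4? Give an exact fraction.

39231537621445184702019621029087954786816/385110490872065621550812780857086181640625

obs 1: x=1 → posterior Gamma(4, 13/4)
obs 2: x=3 → posterior Gamma(7, 17/4)
obs 3: x=2 → posterior Gamma(9, 21/4)
obs 4: x=5 → posterior Gamma(14, 25/4)
obs 5: x=3 → posterior Gamma(17, 29/4)
obs 6: x=1 → posterior Gamma(18, 33/4)
obs 7: x=2 → posterior Gamma(20, 37/4)
obs 8: x=2 → posterior Gamma(22, 41/4)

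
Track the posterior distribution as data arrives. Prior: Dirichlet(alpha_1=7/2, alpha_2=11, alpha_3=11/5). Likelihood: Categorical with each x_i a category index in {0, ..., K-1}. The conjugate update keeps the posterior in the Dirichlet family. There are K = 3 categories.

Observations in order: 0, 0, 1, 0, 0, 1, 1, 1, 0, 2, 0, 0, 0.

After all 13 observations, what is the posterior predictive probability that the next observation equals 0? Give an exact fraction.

obs 1: x=0 → posterior Dirichlet(9/2, 11, 11/5)
obs 2: x=0 → posterior Dirichlet(11/2, 11, 11/5)
obs 3: x=1 → posterior Dirichlet(11/2, 12, 11/5)
obs 4: x=0 → posterior Dirichlet(13/2, 12, 11/5)
obs 5: x=0 → posterior Dirichlet(15/2, 12, 11/5)
obs 6: x=1 → posterior Dirichlet(15/2, 13, 11/5)
obs 7: x=1 → posterior Dirichlet(15/2, 14, 11/5)
obs 8: x=1 → posterior Dirichlet(15/2, 15, 11/5)
obs 9: x=0 → posterior Dirichlet(17/2, 15, 11/5)
obs 10: x=2 → posterior Dirichlet(17/2, 15, 16/5)
obs 11: x=0 → posterior Dirichlet(19/2, 15, 16/5)
obs 12: x=0 → posterior Dirichlet(21/2, 15, 16/5)
obs 13: x=0 → posterior Dirichlet(23/2, 15, 16/5)

115/297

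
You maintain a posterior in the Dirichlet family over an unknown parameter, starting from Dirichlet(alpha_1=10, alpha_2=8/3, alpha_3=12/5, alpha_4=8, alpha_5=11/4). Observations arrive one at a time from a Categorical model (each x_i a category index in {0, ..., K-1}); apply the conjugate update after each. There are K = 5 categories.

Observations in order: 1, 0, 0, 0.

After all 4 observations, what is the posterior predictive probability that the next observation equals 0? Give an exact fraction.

780/1789

obs 1: x=1 → posterior Dirichlet(10, 11/3, 12/5, 8, 11/4)
obs 2: x=0 → posterior Dirichlet(11, 11/3, 12/5, 8, 11/4)
obs 3: x=0 → posterior Dirichlet(12, 11/3, 12/5, 8, 11/4)
obs 4: x=0 → posterior Dirichlet(13, 11/3, 12/5, 8, 11/4)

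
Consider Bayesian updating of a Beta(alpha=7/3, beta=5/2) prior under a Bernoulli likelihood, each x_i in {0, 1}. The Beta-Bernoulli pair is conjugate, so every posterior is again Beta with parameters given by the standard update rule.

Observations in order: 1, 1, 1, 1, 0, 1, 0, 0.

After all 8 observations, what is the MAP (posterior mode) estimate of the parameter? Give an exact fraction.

obs 1: x=1 → posterior Beta(10/3, 5/2)
obs 2: x=1 → posterior Beta(13/3, 5/2)
obs 3: x=1 → posterior Beta(16/3, 5/2)
obs 4: x=1 → posterior Beta(19/3, 5/2)
obs 5: x=0 → posterior Beta(19/3, 7/2)
obs 6: x=1 → posterior Beta(22/3, 7/2)
obs 7: x=0 → posterior Beta(22/3, 9/2)
obs 8: x=0 → posterior Beta(22/3, 11/2)

38/65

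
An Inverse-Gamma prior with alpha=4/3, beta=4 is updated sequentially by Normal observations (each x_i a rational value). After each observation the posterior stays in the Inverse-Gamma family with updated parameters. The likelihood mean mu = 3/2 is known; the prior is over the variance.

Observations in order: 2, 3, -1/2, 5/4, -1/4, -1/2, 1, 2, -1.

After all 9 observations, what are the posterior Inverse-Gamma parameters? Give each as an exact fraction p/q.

obs 1: x=2 → posterior Inverse-Gamma(11/6, 33/8)
obs 2: x=3 → posterior Inverse-Gamma(7/3, 21/4)
obs 3: x=-1/2 → posterior Inverse-Gamma(17/6, 29/4)
obs 4: x=5/4 → posterior Inverse-Gamma(10/3, 233/32)
obs 5: x=-1/4 → posterior Inverse-Gamma(23/6, 141/16)
obs 6: x=-1/2 → posterior Inverse-Gamma(13/3, 173/16)
obs 7: x=1 → posterior Inverse-Gamma(29/6, 175/16)
obs 8: x=2 → posterior Inverse-Gamma(16/3, 177/16)
obs 9: x=-1 → posterior Inverse-Gamma(35/6, 227/16)

alpha=35/6, beta=227/16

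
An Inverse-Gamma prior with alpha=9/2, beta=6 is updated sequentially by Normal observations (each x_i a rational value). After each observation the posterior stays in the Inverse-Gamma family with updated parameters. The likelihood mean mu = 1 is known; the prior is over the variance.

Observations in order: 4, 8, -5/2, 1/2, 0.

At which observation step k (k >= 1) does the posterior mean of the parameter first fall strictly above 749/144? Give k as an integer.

k = 2

obs 1: x=4 → posterior Inverse-Gamma(5, 21/2)
obs 2: x=8 → posterior Inverse-Gamma(11/2, 35)
obs 3: x=-5/2 → posterior Inverse-Gamma(6, 329/8)
obs 4: x=1/2 → posterior Inverse-Gamma(13/2, 165/4)
obs 5: x=0 → posterior Inverse-Gamma(7, 167/4)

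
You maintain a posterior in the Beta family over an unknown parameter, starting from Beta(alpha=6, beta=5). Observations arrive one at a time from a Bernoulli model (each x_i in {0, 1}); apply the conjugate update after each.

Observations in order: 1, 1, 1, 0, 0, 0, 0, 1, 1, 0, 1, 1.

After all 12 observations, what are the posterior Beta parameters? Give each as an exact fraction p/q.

alpha=13, beta=10

obs 1: x=1 → posterior Beta(7, 5)
obs 2: x=1 → posterior Beta(8, 5)
obs 3: x=1 → posterior Beta(9, 5)
obs 4: x=0 → posterior Beta(9, 6)
obs 5: x=0 → posterior Beta(9, 7)
obs 6: x=0 → posterior Beta(9, 8)
obs 7: x=0 → posterior Beta(9, 9)
obs 8: x=1 → posterior Beta(10, 9)
obs 9: x=1 → posterior Beta(11, 9)
obs 10: x=0 → posterior Beta(11, 10)
obs 11: x=1 → posterior Beta(12, 10)
obs 12: x=1 → posterior Beta(13, 10)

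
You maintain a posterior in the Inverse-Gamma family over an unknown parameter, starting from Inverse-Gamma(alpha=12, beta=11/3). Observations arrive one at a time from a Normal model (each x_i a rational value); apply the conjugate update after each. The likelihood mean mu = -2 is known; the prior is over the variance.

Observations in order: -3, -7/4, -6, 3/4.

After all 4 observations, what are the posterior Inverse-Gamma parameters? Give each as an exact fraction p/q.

alpha=14, beta=767/48

obs 1: x=-3 → posterior Inverse-Gamma(25/2, 25/6)
obs 2: x=-7/4 → posterior Inverse-Gamma(13, 403/96)
obs 3: x=-6 → posterior Inverse-Gamma(27/2, 1171/96)
obs 4: x=3/4 → posterior Inverse-Gamma(14, 767/48)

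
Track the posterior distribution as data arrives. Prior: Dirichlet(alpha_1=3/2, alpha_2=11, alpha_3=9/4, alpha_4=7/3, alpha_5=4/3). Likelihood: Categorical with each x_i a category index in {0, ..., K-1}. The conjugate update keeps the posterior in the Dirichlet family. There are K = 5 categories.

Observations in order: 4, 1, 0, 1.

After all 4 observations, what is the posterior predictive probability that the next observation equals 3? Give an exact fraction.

28/269

obs 1: x=4 → posterior Dirichlet(3/2, 11, 9/4, 7/3, 7/3)
obs 2: x=1 → posterior Dirichlet(3/2, 12, 9/4, 7/3, 7/3)
obs 3: x=0 → posterior Dirichlet(5/2, 12, 9/4, 7/3, 7/3)
obs 4: x=1 → posterior Dirichlet(5/2, 13, 9/4, 7/3, 7/3)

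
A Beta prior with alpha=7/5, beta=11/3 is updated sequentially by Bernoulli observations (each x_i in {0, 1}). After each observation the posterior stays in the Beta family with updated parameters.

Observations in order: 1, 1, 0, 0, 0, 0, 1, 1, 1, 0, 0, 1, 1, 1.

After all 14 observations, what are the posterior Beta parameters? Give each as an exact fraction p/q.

alpha=47/5, beta=29/3

obs 1: x=1 → posterior Beta(12/5, 11/3)
obs 2: x=1 → posterior Beta(17/5, 11/3)
obs 3: x=0 → posterior Beta(17/5, 14/3)
obs 4: x=0 → posterior Beta(17/5, 17/3)
obs 5: x=0 → posterior Beta(17/5, 20/3)
obs 6: x=0 → posterior Beta(17/5, 23/3)
obs 7: x=1 → posterior Beta(22/5, 23/3)
obs 8: x=1 → posterior Beta(27/5, 23/3)
obs 9: x=1 → posterior Beta(32/5, 23/3)
obs 10: x=0 → posterior Beta(32/5, 26/3)
obs 11: x=0 → posterior Beta(32/5, 29/3)
obs 12: x=1 → posterior Beta(37/5, 29/3)
obs 13: x=1 → posterior Beta(42/5, 29/3)
obs 14: x=1 → posterior Beta(47/5, 29/3)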